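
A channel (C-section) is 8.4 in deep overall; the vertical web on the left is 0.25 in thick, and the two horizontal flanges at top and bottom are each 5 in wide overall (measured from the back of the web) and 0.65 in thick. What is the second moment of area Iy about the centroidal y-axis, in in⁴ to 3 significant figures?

Decompose the section into non-overlapping parts with the origin at the bottom-left of its bounding rectangle.
Web: 0.25 × 8.4, A = 2.1 in², x = 0.125 in, Ī = 0.010938 in⁴.
Top flange (beyond web): 4.75 × 0.65, A = 3.0875 in², x = 2.625 in, Ī = 5.8051 in⁴.
Bottom flange (beyond web): 4.75 × 0.65, A = 3.0875 in², x = 2.625 in, Ī = 5.8051 in⁴.
Centroid: x̄ = ΣA·x / ΣA = 1.9906 in.
Transfer each piece to the centroidal y-axis using Ī + A·d² with d = x − 1.9906:
  web: d = -1.8656 in → contributes +7.3196 in⁴
  top flange (beyond web): d = 0.63444 in → contributes +7.0479 in⁴
  bottom flange (beyond web): d = 0.63444 in → contributes +7.0479 in⁴
Total I = 21.415 in⁴.

Iy ≈ 21.4 in⁴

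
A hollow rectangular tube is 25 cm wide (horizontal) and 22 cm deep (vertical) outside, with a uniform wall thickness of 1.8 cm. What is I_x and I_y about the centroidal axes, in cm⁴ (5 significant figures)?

I_x ≈ 1.1074 × 10⁴ cm⁴, I_y ≈ 1.3619 × 10⁴ cm⁴

Treat the section as a set of non-overlapping primitives; coordinates are from the bounding-box lower-left.
Outer rectangle: 25 × 22, A = 550 cm², y = 11 cm, Ī = 22183.33 cm⁴.
Inner void (subtracted): 21.4 × 18.4, A = 393.76 cm², y = 11 cm, Ī = 11109.28 cm⁴.
By symmetry the centroid is at mid-height, ȳ = 11 cm.
All pieces are centred on the centroidal x-axis, so I = ΣĪ (holes subtracted) = 11074.05 cm⁴.
Repeating about the centroidal y-axis gives I_y = 13618.64 cm⁴.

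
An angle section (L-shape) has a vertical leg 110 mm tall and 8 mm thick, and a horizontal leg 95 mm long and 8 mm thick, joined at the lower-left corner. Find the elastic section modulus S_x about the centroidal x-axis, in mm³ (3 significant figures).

S_x ≈ 2.45 × 10⁴ mm³

Split into non-overlapping primitives; take the origin at the lower-left of the bounding box.
Vertical leg: 8 × 110, A = 880 mm², y = 55 mm, Ī = 887 333 mm⁴.
Horizontal leg (remainder): 87 × 8, A = 696 mm², y = 4 mm, Ī = 3 712 mm⁴.
Centroid: ȳ = ΣA·y / ΣA = 32.477 mm.
Transfer each piece to the centroidal x-axis using Ī + A·d² with d = y − 32.477:
  vertical leg: d = 22.523 mm → contributes +1 333 738 mm⁴
  horizontal leg (remainder): d = -28.477 mm → contributes +568 132 mm⁴
Total I = 1 901 871 mm⁴.
Extreme fibre distance c = 77.523 mm; S = I/c = 24 533 mm³.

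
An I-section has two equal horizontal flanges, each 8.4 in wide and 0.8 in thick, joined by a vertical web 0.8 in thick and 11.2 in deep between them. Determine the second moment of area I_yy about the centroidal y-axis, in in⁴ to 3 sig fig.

Break the section into simple shapes (no overlaps), measuring from the bottom-left corner of the bounding box.
Bottom flange: 8.4 × 0.8, A = 6.72 in², x = 4.2 in, Ī = 39.514 in⁴.
Web: 0.8 × 11.2, A = 8.96 in², x = 4.2 in, Ī = 0.47787 in⁴.
Top flange: 8.4 × 0.8, A = 6.72 in², x = 4.2 in, Ī = 39.514 in⁴.
By symmetry the centroid is at mid-width, x̄ = 4.2 in.
All pieces are centred on the centroidal y-axis, so I = ΣĪ = 79.505 in⁴.

I_yy ≈ 79.5 in⁴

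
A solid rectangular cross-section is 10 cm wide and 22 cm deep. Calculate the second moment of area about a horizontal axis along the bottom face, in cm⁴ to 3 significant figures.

The section: 10 × 22, A = 220 cm², y = 11 cm, Ī = 8873.3 cm⁴.
Transfer it to the base of the section using Ī + A·d² with d = y − 0:
  the section: d = 11 cm → contributes +35 493 cm⁴
Total I = 35 493 cm⁴.

I_base ≈ 3.55 × 10⁴ cm⁴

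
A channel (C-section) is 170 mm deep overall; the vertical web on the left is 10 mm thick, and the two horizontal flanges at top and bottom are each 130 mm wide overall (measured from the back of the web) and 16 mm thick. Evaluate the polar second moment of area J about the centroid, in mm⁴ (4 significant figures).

J ≈ 3.654 × 10⁷ mm⁴

Break the section into simple shapes (no overlaps), measuring from the bottom-left corner of the bounding box.
Web: 10 × 170, A = 1 700 mm², y = 85 mm, Ī = 4 094 167 mm⁴.
Top flange (beyond web): 120 × 16, A = 1 920 mm², y = 162 mm, Ī = 40 960 mm⁴.
Bottom flange (beyond web): 120 × 16, A = 1 920 mm², y = 8 mm, Ī = 40 960 mm⁴.
By symmetry the centroid is at mid-height, ȳ = 85 mm.
Transfer each piece to the centroidal x-axis using Ī + A·d² with d = y − 85:
  web: d = 0 mm → contributes +4 094 167 mm⁴
  top flange (beyond web): d = 77 mm → contributes +11 424 640 mm⁴
  bottom flange (beyond web): d = -77 mm → contributes +11 424 640 mm⁴
Total I = 26 943 447 mm⁴.
For the y-axis: x̄ = 50.0542 mm.
Repeating about the centroidal y-axis gives I_y = 9 600 650 mm⁴.
Polar second moment: J = I_x + I_y = 36 544 097 mm⁴.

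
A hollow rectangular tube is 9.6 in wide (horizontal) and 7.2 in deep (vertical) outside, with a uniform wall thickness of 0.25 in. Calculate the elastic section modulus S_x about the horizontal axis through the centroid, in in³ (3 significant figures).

Break the section into simple shapes (no overlaps), measuring from the bottom-left corner of the bounding box.
Outer rectangle: 9.6 × 7.2, A = 69.12 in², y = 3.6 in, Ī = 298.6 in⁴.
Inner void (subtracted): 9.1 × 6.7, A = 60.97 in², y = 3.6 in, Ī = 228.08 in⁴.
By symmetry the centroid is at mid-height, ȳ = 3.6 in.
All pieces are centred on the horizontal axis through the centroid, so I = ΣĪ (holes subtracted) = 70.52 in⁴.
Extreme fibre distance c = 3.6 in; S = I/c = 19.589 in³.

S_x ≈ 19.6 in³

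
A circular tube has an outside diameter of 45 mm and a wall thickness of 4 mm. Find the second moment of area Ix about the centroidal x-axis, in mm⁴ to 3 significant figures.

Ix ≈ 1.09 × 10⁵ mm⁴

Treat the section as a set of non-overlapping primitives; coordinates are from the bounding-box lower-left.
Outer circle: ⌀45, A = 1590.4 mm², y = 22.5 mm, Ī = 201 289 mm⁴.
Bore (subtracted): ⌀37, A = 1075.2 mm², y = 22.5 mm, Ī = 91 998 mm⁴.
By symmetry the centroid is at mid-height, ȳ = 22.5 mm.
All pieces are centred on the centroidal x-axis, so I = ΣĪ (holes subtracted) = 109 291 mm⁴.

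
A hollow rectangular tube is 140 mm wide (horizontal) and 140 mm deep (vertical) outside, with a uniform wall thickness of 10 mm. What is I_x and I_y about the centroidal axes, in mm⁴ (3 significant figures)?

I_x ≈ 1.47 × 10⁷ mm⁴, I_y ≈ 1.47 × 10⁷ mm⁴

Decompose the section into non-overlapping parts with the origin at the bottom-left of its bounding rectangle.
Outer rectangle: 140 × 140, A = 19 600 mm², y = 70 mm, Ī = 32 013 333 mm⁴.
Inner void (subtracted): 120 × 120, A = 14 400 mm², y = 70 mm, Ī = 17 280 000 mm⁴.
By symmetry the centroid is at mid-height, ȳ = 70 mm.
All pieces are centred on the centroidal x-axis, so I = ΣĪ (holes subtracted) = 14 733 333 mm⁴.
Repeating about the centroidal y-axis gives I_y = 14 733 333 mm⁴.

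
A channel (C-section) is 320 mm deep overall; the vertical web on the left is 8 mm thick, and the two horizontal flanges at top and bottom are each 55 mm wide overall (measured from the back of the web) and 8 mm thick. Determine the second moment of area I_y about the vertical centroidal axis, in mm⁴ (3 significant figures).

Split into non-overlapping primitives; take the origin at the lower-left of the bounding box.
Web: 8 × 320, A = 2 560 mm², x = 4 mm, Ī = 13 653 mm⁴.
Top flange (beyond web): 47 × 8, A = 376 mm², x = 31.5 mm, Ī = 69 215 mm⁴.
Bottom flange (beyond web): 47 × 8, A = 376 mm², x = 31.5 mm, Ī = 69 215 mm⁴.
Centroid: x̄ = ΣA·x / ΣA = 10.244 mm.
Transfer each piece to the vertical centroidal axis using Ī + A·d² with d = x − 10.244:
  web: d = -6.244 mm → contributes +113 460 mm⁴
  top flange (beyond web): d = 21.256 mm → contributes +239 099 mm⁴
  bottom flange (beyond web): d = 21.256 mm → contributes +239 099 mm⁴
Total I = 591 659 mm⁴.

I_y ≈ 5.92 × 10⁵ mm⁴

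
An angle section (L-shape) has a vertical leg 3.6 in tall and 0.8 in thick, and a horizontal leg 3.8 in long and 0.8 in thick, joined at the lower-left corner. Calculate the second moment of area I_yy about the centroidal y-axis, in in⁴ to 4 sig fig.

Decompose the section into non-overlapping parts with the origin at the bottom-left of its bounding rectangle.
Vertical leg: 0.8 × 3.6, A = 2.88 in², x = 0.4 in, Ī = 0.1536 in⁴.
Horizontal leg (remainder): 3 × 0.8, A = 2.4 in², x = 2.3 in, Ī = 1.8 in⁴.
Centroid: x̄ = ΣA·x / ΣA = 1.26364 in.
Transfer each piece to the centroidal y-axis using Ī + A·d² with d = x − 1.26364:
  vertical leg: d = -0.863636 in → contributes +2.3017 in⁴
  horizontal leg (remainder): d = 1.03636 in → contributes +4.37772 in⁴
Total I = 6.67942 in⁴.

I_yy ≈ 6.679 in⁴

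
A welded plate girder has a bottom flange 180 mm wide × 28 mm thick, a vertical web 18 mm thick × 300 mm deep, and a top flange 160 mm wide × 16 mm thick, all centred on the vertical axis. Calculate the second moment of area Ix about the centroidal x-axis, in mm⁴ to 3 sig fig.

Ix ≈ 2.27 × 10⁸ mm⁴

Decompose the section into non-overlapping parts with the origin at the bottom-left of its bounding rectangle.
Bottom plate: 180 × 28, A = 5 040 mm², y = 14 mm, Ī = 329 280 mm⁴.
Web plate: 18 × 300, A = 5 400 mm², y = 178 mm, Ī = 40 500 000 mm⁴.
Top plate: 160 × 16, A = 2 560 mm², y = 336 mm, Ī = 54 613 mm⁴.
Centroid: ȳ = ΣA·y / ΣA = 145.53 mm.
Transfer each piece to the centroidal x-axis using Ī + A·d² with d = y − 145.53:
  bottom plate: d = -131.53 mm → contributes +87 525 050 mm⁴
  web plate: d = 32.468 mm → contributes +46 192 416 mm⁴
  top plate: d = 190.47 mm → contributes +92 926 144 mm⁴
Total I = 226 643 610 mm⁴.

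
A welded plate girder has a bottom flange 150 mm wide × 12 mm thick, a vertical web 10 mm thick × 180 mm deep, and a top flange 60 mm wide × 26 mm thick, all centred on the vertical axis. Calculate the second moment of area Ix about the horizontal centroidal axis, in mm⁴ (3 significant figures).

Decompose the section into non-overlapping parts with the origin at the bottom-left of its bounding rectangle.
Bottom plate: 150 × 12, A = 1 800 mm², y = 6 mm, Ī = 21 600 mm⁴.
Web plate: 10 × 180, A = 1 800 mm², y = 102 mm, Ī = 4 860 000 mm⁴.
Top plate: 60 × 26, A = 1 560 mm², y = 205 mm, Ī = 87 880 mm⁴.
Centroid: ȳ = ΣA·y / ΣA = 99.651 mm.
Transfer each piece to the horizontal centroidal axis using Ī + A·d² with d = y − 99.651:
  bottom plate: d = -93.651 mm → contributes +15 808 573 mm⁴
  web plate: d = 2.3488 mm → contributes +4 869 931 mm⁴
  top plate: d = 105.35 mm → contributes +17 401 349 mm⁴
Total I = 38 079 852 mm⁴.

Ix ≈ 3.81 × 10⁷ mm⁴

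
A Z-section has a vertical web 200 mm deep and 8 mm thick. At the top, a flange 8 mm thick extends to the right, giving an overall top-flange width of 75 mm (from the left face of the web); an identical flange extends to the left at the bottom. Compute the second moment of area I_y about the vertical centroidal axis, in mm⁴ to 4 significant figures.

Decompose the section into non-overlapping parts with the origin at the bottom-left of its bounding rectangle.
Web: 8 × 200, A = 1 600 mm², x = 71 mm, Ī = 8533.33 mm⁴.
Top flange (beyond web): 67 × 8, A = 536 mm², x = 108.5 mm, Ī = 200 509 mm⁴.
Bottom flange (beyond web): 67 × 8, A = 536 mm², x = 33.5 mm, Ī = 200 509 mm⁴.
Centroid: x̄ = ΣA·x / ΣA = 71 mm.
Transfer each piece to the vertical centroidal axis using Ī + A·d² with d = x − 71:
  web: d = 0 mm → contributes +8533.33 mm⁴
  top flange (beyond web): d = 37.5 mm → contributes +954 259 mm⁴
  bottom flange (beyond web): d = -37.5 mm → contributes +954 259 mm⁴
Total I = 1 917 051 mm⁴.

I_y ≈ 1.917 × 10⁶ mm⁴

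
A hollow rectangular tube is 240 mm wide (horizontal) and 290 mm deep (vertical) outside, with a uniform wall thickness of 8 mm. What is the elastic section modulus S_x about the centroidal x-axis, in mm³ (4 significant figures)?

Break the section into simple shapes (no overlaps), measuring from the bottom-left corner of the bounding box.
Outer rectangle: 240 × 290, A = 69 600 mm², y = 145 mm, Ī = 487 780 000 mm⁴.
Inner void (subtracted): 224 × 274, A = 61 376 mm², y = 145 mm, Ī = 383 988 715 mm⁴.
By symmetry the centroid is at mid-height, ȳ = 145 mm.
All pieces are centred on the centroidal x-axis, so I = ΣĪ (holes subtracted) = 103 791 285 mm⁴.
Extreme fibre distance c = 145 mm; S = I/c = 715 802 mm³.

S_x ≈ 7.158 × 10⁵ mm³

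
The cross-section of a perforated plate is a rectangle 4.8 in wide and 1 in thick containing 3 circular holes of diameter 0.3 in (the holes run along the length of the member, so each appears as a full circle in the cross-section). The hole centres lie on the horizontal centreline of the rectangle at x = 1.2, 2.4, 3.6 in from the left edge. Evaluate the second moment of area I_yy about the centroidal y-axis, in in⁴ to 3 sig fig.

I_yy ≈ 9.01 in⁴

Treat the section as a set of non-overlapping primitives; coordinates are from the bounding-box lower-left.
Plate: 4.8 × 1, A = 4.8 in², x = 2.4 in, Ī = 9.216 in⁴.
Hole 1 (subtracted): ⌀0.3, A = 0.070686 in², x = 1.2 in, Ī = 0.00039761 in⁴.
Hole 2 (subtracted): ⌀0.3, A = 0.070686 in², x = 2.4 in, Ī = 0.00039761 in⁴.
Hole 3 (subtracted): ⌀0.3, A = 0.070686 in², x = 3.6 in, Ī = 0.00039761 in⁴.
By symmetry the centroid is at mid-width, x̄ = 2.4 in.
Transfer each piece to the centroidal y-axis using Ī + A·d² with d = x − 2.4:
  plate: d = 0 in → contributes +9.216 in⁴
  hole 1: d = -1.2 in → contributes −0.10219 in⁴
  hole 2: d = 0 in → contributes −0.00039761 in⁴
  hole 3: d = 1.2 in → contributes −0.10219 in⁴
Total I = 9.0112 in⁴.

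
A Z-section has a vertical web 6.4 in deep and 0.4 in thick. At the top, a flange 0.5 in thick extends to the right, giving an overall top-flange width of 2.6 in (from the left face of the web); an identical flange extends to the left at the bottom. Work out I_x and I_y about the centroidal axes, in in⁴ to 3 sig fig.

Break the section into simple shapes (no overlaps), measuring from the bottom-left corner of the bounding box.
Web: 0.4 × 6.4, A = 2.56 in², y = 3.2 in, Ī = 8.7381 in⁴.
Top flange (beyond web): 2.2 × 0.5, A = 1.1 in², y = 6.15 in, Ī = 0.022917 in⁴.
Bottom flange (beyond web): 2.2 × 0.5, A = 1.1 in², y = 0.25 in, Ī = 0.022917 in⁴.
Centroid: ȳ = ΣA·y / ΣA = 3.2 in.
Transfer each piece to the centroidal x-axis using Ī + A·d² with d = y − 3.2:
  web: d = 0 in → contributes +8.7381 in⁴
  top flange (beyond web): d = 2.95 in → contributes +9.5957 in⁴
  bottom flange (beyond web): d = -2.95 in → contributes +9.5957 in⁴
Total I = 27.929 in⁴.
For the y-axis: x̄ = 2.4 in.
Repeating about the centroidal y-axis gives I_y = 4.6395 in⁴.

I_x ≈ 27.9 in⁴, I_y ≈ 4.64 in⁴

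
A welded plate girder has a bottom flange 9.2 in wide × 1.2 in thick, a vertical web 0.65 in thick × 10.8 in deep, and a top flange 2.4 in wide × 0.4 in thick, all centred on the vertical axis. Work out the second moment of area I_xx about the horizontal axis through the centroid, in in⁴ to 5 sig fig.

I_xx ≈ 302.35 in⁴

Split into non-overlapping primitives; take the origin at the lower-left of the bounding box.
Bottom plate: 9.2 × 1.2, A = 11.04 in², y = 0.6 in, Ī = 1.3248 in⁴.
Web plate: 0.65 × 10.8, A = 7.02 in², y = 6.6 in, Ī = 68.2344 in⁴.
Top plate: 2.4 × 0.4, A = 0.96 in², y = 12.2 in, Ī = 0.0128 in⁴.
Centroid: ȳ = ΣA·y / ΣA = 3.4 in.
Transfer each piece to the horizontal axis through the centroid using Ī + A·d² with d = y − 3.4:
  bottom plate: d = -2.8 in → contributes +87.8784 in⁴
  web plate: d = 3.2 in → contributes +140.1192 in⁴
  top plate: d = 8.8 in → contributes +74.3552 in⁴
Total I = 302.3528 in⁴.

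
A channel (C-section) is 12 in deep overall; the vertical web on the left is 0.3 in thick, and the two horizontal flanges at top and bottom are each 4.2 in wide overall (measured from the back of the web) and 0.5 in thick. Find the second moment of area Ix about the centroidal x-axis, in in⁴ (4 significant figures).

Split into non-overlapping primitives; take the origin at the lower-left of the bounding box.
Web: 0.3 × 12, A = 3.6 in², y = 6 in, Ī = 43.2 in⁴.
Top flange (beyond web): 3.9 × 0.5, A = 1.95 in², y = 11.75 in, Ī = 0.040625 in⁴.
Bottom flange (beyond web): 3.9 × 0.5, A = 1.95 in², y = 0.25 in, Ī = 0.040625 in⁴.
By symmetry the centroid is at mid-height, ȳ = 6 in.
Transfer each piece to the centroidal x-axis using Ī + A·d² with d = y − 6:
  web: d = 0 in → contributes +43.2 in⁴
  top flange (beyond web): d = 5.75 in → contributes +64.5125 in⁴
  bottom flange (beyond web): d = -5.75 in → contributes +64.5125 in⁴
Total I = 172.225 in⁴.

Ix ≈ 172.2 in⁴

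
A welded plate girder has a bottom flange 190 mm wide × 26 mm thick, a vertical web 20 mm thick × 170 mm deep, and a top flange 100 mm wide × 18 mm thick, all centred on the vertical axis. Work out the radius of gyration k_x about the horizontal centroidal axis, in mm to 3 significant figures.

Decompose the section into non-overlapping parts with the origin at the bottom-left of its bounding rectangle.
Bottom plate: 190 × 26, A = 4 940 mm², y = 13 mm, Ī = 278 287 mm⁴.
Web plate: 20 × 170, A = 3 400 mm², y = 111 mm, Ī = 8 188 333 mm⁴.
Top plate: 100 × 18, A = 1 800 mm², y = 205 mm, Ī = 48 600 mm⁴.
Centroid: ȳ = ΣA·y / ΣA = 79.943 mm.
Transfer each piece to the horizontal centroidal axis using Ī + A·d² with d = y − 79.943:
  bottom plate: d = -66.943 mm → contributes +22 416 099 mm⁴
  web plate: d = 31.057 mm → contributes +11 467 802 mm⁴
  top plate: d = 125.06 mm → contributes +28 199 346 mm⁴
Total I = 62 083 247 mm⁴.
Radius of gyration: k = √(I/A) = √(62 083 247 / 10 140) = 78.247 mm.

k_x ≈ 78.2 mm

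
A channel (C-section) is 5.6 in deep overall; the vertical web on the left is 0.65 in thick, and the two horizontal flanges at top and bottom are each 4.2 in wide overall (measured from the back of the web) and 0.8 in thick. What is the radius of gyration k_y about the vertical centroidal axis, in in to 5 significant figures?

k_y ≈ 1.3052 in

Break the section into simple shapes (no overlaps), measuring from the bottom-left corner of the bounding box.
Web: 0.65 × 5.6, A = 3.64 in², x = 0.325 in, Ī = 0.1281583 in⁴.
Top flange (beyond web): 3.55 × 0.8, A = 2.84 in², x = 2.425 in, Ī = 2.982592 in⁴.
Bottom flange (beyond web): 3.55 × 0.8, A = 2.84 in², x = 2.425 in, Ī = 2.982592 in⁴.
Centroid: x̄ = ΣA·x / ΣA = 1.604828 in.
Transfer each piece to the vertical centroidal axis using Ī + A·d² with d = x − 1.604828:
  web: d = -1.279828 in → contributes +6.090335 in⁴
  top flange (beyond web): d = 0.8201717 in → contributes +4.893007 in⁴
  bottom flange (beyond web): d = 0.8201717 in → contributes +4.893007 in⁴
Total I = 15.87635 in⁴.
Radius of gyration: k = √(I/A) = √(15.87635 / 9.32) = 1.305171 in.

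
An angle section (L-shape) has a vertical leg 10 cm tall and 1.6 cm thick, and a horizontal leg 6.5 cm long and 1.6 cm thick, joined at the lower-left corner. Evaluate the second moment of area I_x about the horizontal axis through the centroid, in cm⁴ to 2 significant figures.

Treat the section as a set of non-overlapping primitives; coordinates are from the bounding-box lower-left.
Vertical leg: 1.6 × 10, A = 16 cm², y = 5 cm, Ī = 133.3 cm⁴.
Horizontal leg (remainder): 4.9 × 1.6, A = 7.84 cm², y = 0.8 cm, Ī = 1.673 cm⁴.
Centroid: ȳ = ΣA·y / ΣA = 3.619 cm.
Transfer each piece to the horizontal axis through the centroid using Ī + A·d² with d = y − 3.619:
  vertical leg: d = 1.381 cm → contributes +163.9 cm⁴
  horizontal leg (remainder): d = -2.819 cm → contributes +63.97 cm⁴
Total I = 227.8 cm⁴.

I_x ≈ 230 cm⁴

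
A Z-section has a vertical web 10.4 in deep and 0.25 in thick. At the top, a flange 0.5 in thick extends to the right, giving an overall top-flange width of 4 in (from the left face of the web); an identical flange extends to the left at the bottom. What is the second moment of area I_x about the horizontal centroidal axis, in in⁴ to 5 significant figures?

I_x ≈ 115.40 in⁴

Decompose the section into non-overlapping parts with the origin at the bottom-left of its bounding rectangle.
Web: 0.25 × 10.4, A = 2.6 in², y = 5.2 in, Ī = 23.43467 in⁴.
Top flange (beyond web): 3.75 × 0.5, A = 1.875 in², y = 10.15 in, Ī = 0.0390625 in⁴.
Bottom flange (beyond web): 3.75 × 0.5, A = 1.875 in², y = 0.25 in, Ī = 0.0390625 in⁴.
Centroid: ȳ = ΣA·y / ΣA = 5.2 in.
Transfer each piece to the horizontal centroidal axis using Ī + A·d² with d = y − 5.2:
  web: d = 0 in → contributes +23.43467 in⁴
  top flange (beyond web): d = 4.95 in → contributes +45.98125 in⁴
  bottom flange (beyond web): d = -4.95 in → contributes +45.98125 in⁴
Total I = 115.3972 in⁴.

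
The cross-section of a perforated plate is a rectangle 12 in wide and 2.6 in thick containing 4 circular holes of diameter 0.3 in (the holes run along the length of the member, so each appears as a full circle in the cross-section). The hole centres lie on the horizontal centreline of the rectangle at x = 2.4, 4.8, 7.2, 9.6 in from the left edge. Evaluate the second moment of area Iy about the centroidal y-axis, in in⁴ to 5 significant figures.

Treat the section as a set of non-overlapping primitives; coordinates are from the bounding-box lower-left.
Plate: 12 × 2.6, A = 31.2 in², x = 6 in, Ī = 374.4 in⁴.
Hole 1 (subtracted): ⌀0.3, A = 0.07068583 in², x = 2.4 in, Ī = 0.0003976078 in⁴.
Hole 2 (subtracted): ⌀0.3, A = 0.07068583 in², x = 4.8 in, Ī = 0.0003976078 in⁴.
Hole 3 (subtracted): ⌀0.3, A = 0.07068583 in², x = 7.2 in, Ī = 0.0003976078 in⁴.
Hole 4 (subtracted): ⌀0.3, A = 0.07068583 in², x = 9.6 in, Ī = 0.0003976078 in⁴.
By symmetry the centroid is at mid-width, x̄ = 6 in.
Transfer each piece to the centroidal y-axis using Ī + A·d² with d = x − 6:
  plate: d = 0 in → contributes +374.4 in⁴
  hole 1: d = -3.6 in → contributes −0.916486 in⁴
  hole 2: d = -1.2 in → contributes −0.1021852 in⁴
  hole 3: d = 1.2 in → contributes −0.1021852 in⁴
  hole 4: d = 3.6 in → contributes −0.916486 in⁴
Total I = 372.3627 in⁴.

Iy ≈ 372.36 in⁴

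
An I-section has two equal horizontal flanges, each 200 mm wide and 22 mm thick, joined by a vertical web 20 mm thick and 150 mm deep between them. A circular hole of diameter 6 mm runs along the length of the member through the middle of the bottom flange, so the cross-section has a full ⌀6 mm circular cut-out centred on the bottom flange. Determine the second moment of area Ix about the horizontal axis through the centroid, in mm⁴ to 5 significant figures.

Split into non-overlapping primitives; take the origin at the lower-left of the bounding box.
Bottom flange: 200 × 22, A = 4 400 mm², y = 11 mm, Ī = 177466.7 mm⁴.
Web: 20 × 150, A = 3 000 mm², y = 97 mm, Ī = 5 625 000 mm⁴.
Top flange: 200 × 22, A = 4 400 mm², y = 183 mm, Ī = 177466.7 mm⁴.
Hole (subtracted): ⌀6, A = 28.27433 mm², y = 11 mm, Ī = 63.61725 mm⁴.
Centroid: ȳ = ΣA·y / ΣA = 97.20656 mm.
Transfer each piece to the horizontal axis through the centroid using Ī + A·d² with d = y − 97.20656:
  bottom flange: d = -86.20656 mm → contributes +32 876 381 mm⁴
  web: d = -0.2065621 mm → contributes +5 625 128 mm⁴
  top flange: d = 85.79344 mm → contributes +32 563 728 mm⁴
  hole: d = -86.20656 mm → contributes −210186.3 mm⁴
Total I = 70 855 050 mm⁴.

Ix ≈ 7.0855 × 10⁷ mm⁴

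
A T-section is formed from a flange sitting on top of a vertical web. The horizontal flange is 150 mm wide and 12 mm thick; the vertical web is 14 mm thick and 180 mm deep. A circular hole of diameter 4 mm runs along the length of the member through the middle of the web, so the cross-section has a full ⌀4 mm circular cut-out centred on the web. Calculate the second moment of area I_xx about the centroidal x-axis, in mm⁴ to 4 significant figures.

I_xx ≈ 1.648 × 10⁷ mm⁴

Treat the section as a set of non-overlapping primitives; coordinates are from the bounding-box lower-left.
Flange: 150 × 12, A = 1 800 mm², y = 186 mm, Ī = 21 600 mm⁴.
Web: 14 × 180, A = 2 520 mm², y = 90 mm, Ī = 6 804 000 mm⁴.
Hole (subtracted): ⌀4, A = 12.5664 mm², y = 90 mm, Ī = 12.5664 mm⁴.
Centroid: ȳ = ΣA·y / ΣA = 130.117 mm.
Transfer each piece to the centroidal x-axis using Ī + A·d² with d = y − 130.117:
  flange: d = 55.8833 mm → contributes +5 642 899 mm⁴
  web: d = -40.1167 mm → contributes +10 859 560 mm⁴
  hole: d = -40.1167 mm → contributes −20236.2 mm⁴
Total I = 16 482 223 mm⁴.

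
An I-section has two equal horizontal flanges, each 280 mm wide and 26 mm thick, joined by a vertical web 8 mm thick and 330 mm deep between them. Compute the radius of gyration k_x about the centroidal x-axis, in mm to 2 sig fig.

k_x ≈ 170 mm

Break the section into simple shapes (no overlaps), measuring from the bottom-left corner of the bounding box.
Bottom flange: 280 × 26, A = 7 280 mm², y = 13 mm, Ī = 410 107 mm⁴.
Web: 8 × 330, A = 2 640 mm², y = 191 mm, Ī = 23 958 000 mm⁴.
Top flange: 280 × 26, A = 7 280 mm², y = 369 mm, Ī = 410 107 mm⁴.
By symmetry the centroid is at mid-height, ȳ = 191 mm.
Transfer each piece to the centroidal x-axis using Ī + A·d² with d = y − 191:
  bottom flange: d = -178 mm → contributes +231 069 627 mm⁴
  web: d = 0 mm → contributes +23 958 000 mm⁴
  top flange: d = 178 mm → contributes +231 069 627 mm⁴
Total I = 486 097 253 mm⁴.
Radius of gyration: k = √(I/A) = √(486 097 253 / 17 200) = 168.1 mm.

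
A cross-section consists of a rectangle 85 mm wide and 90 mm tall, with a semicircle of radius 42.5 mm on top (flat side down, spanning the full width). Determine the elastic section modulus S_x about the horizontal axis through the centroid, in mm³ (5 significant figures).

S_x ≈ 1.9513 × 10⁵ mm³

Break the section into simple shapes (no overlaps), measuring from the bottom-left corner of the bounding box.
Rectangular body: 85 × 90, A = 7 650 mm², y = 45 mm, Ī = 5 163 750 mm⁴.
Semicircular cap: semicircle r = 42.5, A = 2837.251 mm², y = 108.0376 mm, Ī = 358086.4 mm⁴.
Centroid: ȳ = ΣA·y / ΣA = 62.05436 mm.
Transfer each piece to the horizontal axis through the centroid using Ī + A·d² with d = y − 62.05436:
  rectangular body: d = -17.05436 mm → contributes +7 388 762 mm⁴
  semicircular cap: d = 45.9832 mm → contributes +6 357 324 mm⁴
Total I = 13 746 086 mm⁴.
Extreme fibre distance c = 70.44564 mm; S = I/c = 195130.4 mm³.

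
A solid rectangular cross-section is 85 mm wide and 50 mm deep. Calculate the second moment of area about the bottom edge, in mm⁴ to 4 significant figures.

I_base ≈ 3.542 × 10⁶ mm⁴

The section: 85 × 50, A = 4 250 mm², y = 25 mm, Ī = 885 417 mm⁴.
Transfer it to the base of the section using Ī + A·d² with d = y − 0:
  the section: d = 25 mm → contributes +3 541 667 mm⁴
Total I = 3 541 667 mm⁴.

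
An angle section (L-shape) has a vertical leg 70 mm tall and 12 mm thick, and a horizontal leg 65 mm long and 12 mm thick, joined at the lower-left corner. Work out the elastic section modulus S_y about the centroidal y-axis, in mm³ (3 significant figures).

Treat the section as a set of non-overlapping primitives; coordinates are from the bounding-box lower-left.
Vertical leg: 12 × 70, A = 840 mm², x = 6 mm, Ī = 10 080 mm⁴.
Horizontal leg (remainder): 53 × 12, A = 636 mm², x = 38.5 mm, Ī = 148 877 mm⁴.
Centroid: x̄ = ΣA·x / ΣA = 20.004 mm.
Transfer each piece to the centroidal y-axis using Ī + A·d² with d = x − 20.004:
  vertical leg: d = -14.004 mm → contributes +174 816 mm⁴
  horizontal leg (remainder): d = 18.496 mm → contributes +366 452 mm⁴
Total I = 541 268 mm⁴.
Extreme fibre distance c = 44.996 mm; S = I/c = 12 029 mm³.

S_y ≈ 1.20 × 10⁴ mm³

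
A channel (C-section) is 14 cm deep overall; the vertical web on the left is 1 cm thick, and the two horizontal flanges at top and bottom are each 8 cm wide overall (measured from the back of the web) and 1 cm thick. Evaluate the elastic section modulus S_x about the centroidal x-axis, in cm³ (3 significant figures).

S_x ≈ 117 cm³

Split into non-overlapping primitives; take the origin at the lower-left of the bounding box.
Web: 1 × 14, A = 14 cm², y = 7 cm, Ī = 228.67 cm⁴.
Top flange (beyond web): 7 × 1, A = 7 cm², y = 13.5 cm, Ī = 0.58333 cm⁴.
Bottom flange (beyond web): 7 × 1, A = 7 cm², y = 0.5 cm, Ī = 0.58333 cm⁴.
By symmetry the centroid is at mid-height, ȳ = 7 cm.
Transfer each piece to the centroidal x-axis using Ī + A·d² with d = y − 7:
  web: d = 0 cm → contributes +228.67 cm⁴
  top flange (beyond web): d = 6.5 cm → contributes +296.33 cm⁴
  bottom flange (beyond web): d = -6.5 cm → contributes +296.33 cm⁴
Total I = 821.33 cm⁴.
Extreme fibre distance c = 7 cm; S = I/c = 117.33 cm³.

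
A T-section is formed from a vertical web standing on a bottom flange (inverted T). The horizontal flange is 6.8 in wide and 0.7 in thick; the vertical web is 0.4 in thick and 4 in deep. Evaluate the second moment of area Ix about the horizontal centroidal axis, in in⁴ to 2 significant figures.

Ix ≈ 8.9 in⁴

Split into non-overlapping primitives; take the origin at the lower-left of the bounding box.
Flange: 6.8 × 0.7, A = 4.76 in², y = 0.35 in, Ī = 0.1944 in⁴.
Web: 0.4 × 4, A = 1.6 in², y = 2.7 in, Ī = 2.133 in⁴.
Centroid: ȳ = ΣA·y / ΣA = 0.9412 in.
Transfer each piece to the horizontal centroidal axis using Ī + A·d² with d = y − 0.9412:
  flange: d = -0.5912 in → contributes +1.858 in⁴
  web: d = 1.759 in → contributes +7.083 in⁴
Total I = 8.941 in⁴.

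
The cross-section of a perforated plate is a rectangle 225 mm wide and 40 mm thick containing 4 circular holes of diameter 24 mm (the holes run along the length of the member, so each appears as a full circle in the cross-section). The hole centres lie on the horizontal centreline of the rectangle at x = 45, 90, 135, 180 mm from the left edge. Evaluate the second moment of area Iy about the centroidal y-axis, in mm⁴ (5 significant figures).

Treat the section as a set of non-overlapping primitives; coordinates are from the bounding-box lower-left.
Plate: 225 × 40, A = 9 000 mm², x = 112.5 mm, Ī = 37 968 750 mm⁴.
Hole 1 (subtracted): ⌀24, A = 452.3893 mm², x = 45 mm, Ī = 16286.02 mm⁴.
Hole 2 (subtracted): ⌀24, A = 452.3893 mm², x = 90 mm, Ī = 16286.02 mm⁴.
Hole 3 (subtracted): ⌀24, A = 452.3893 mm², x = 135 mm, Ī = 16286.02 mm⁴.
Hole 4 (subtracted): ⌀24, A = 452.3893 mm², x = 180 mm, Ī = 16286.02 mm⁴.
By symmetry the centroid is at mid-width, x̄ = 112.5 mm.
Transfer each piece to the centroidal y-axis using Ī + A·d² with d = x − 112.5:
  plate: d = 0 mm → contributes +37 968 750 mm⁴
  hole 1: d = -67.5 mm → contributes −2 077 485 mm⁴
  hole 2: d = -22.5 mm → contributes −245308.1 mm⁴
  hole 3: d = 22.5 mm → contributes −245308.1 mm⁴
  hole 4: d = 67.5 mm → contributes −2 077 485 mm⁴
Total I = 33 323 164 mm⁴.

Iy ≈ 3.3323 × 10⁷ mm⁴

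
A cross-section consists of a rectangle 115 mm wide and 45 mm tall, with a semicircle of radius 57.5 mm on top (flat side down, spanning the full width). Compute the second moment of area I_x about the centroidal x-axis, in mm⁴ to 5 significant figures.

Break the section into simple shapes (no overlaps), measuring from the bottom-left corner of the bounding box.
Rectangular body: 115 × 45, A = 5 175 mm², y = 22.5 mm, Ī = 873281.3 mm⁴.
Semicircular cap: semicircle r = 57.5, A = 5193.445 mm², y = 69.40376 mm, Ī = 1 199 785 mm⁴.
Centroid: ȳ = ΣA·y / ΣA = 45.9936 mm.
Transfer each piece to the centroidal x-axis using Ī + A·d² with d = y − 45.9936:
  rectangular body: d = -23.4936 mm → contributes +3 729 618 mm⁴
  semicircular cap: d = 23.41016 mm → contributes +4 045 978 mm⁴
Total I = 7 775 596 mm⁴.

I_x ≈ 7.7756 × 10⁶ mm⁴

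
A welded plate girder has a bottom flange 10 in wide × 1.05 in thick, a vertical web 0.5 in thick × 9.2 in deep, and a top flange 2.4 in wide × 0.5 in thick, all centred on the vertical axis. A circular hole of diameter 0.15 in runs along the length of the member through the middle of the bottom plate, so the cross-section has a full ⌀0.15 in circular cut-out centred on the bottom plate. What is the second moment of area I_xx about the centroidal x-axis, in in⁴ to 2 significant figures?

Treat the section as a set of non-overlapping primitives; coordinates are from the bounding-box lower-left.
Bottom plate: 10 × 1.05, A = 10.5 in², y = 0.525 in, Ī = 0.9647 in⁴.
Web plate: 0.5 × 9.2, A = 4.6 in², y = 5.65 in, Ī = 32.45 in⁴.
Top plate: 2.4 × 0.5, A = 1.2 in², y = 10.5 in, Ī = 0.025 in⁴.
Hole (subtracted): ⌀0.15, A = 0.01767 in², y = 0.525 in, Ī = 0.00002485 in⁴.
Centroid: ȳ = ΣA·y / ΣA = 2.708 in.
Transfer each piece to the centroidal x-axis using Ī + A·d² with d = y − 2.708:
  bottom plate: d = -2.183 in → contributes +51 in⁴
  web plate: d = 2.942 in → contributes +72.26 in⁴
  top plate: d = 7.792 in → contributes +72.88 in⁴
  hole: d = -2.183 in → contributes −0.08424 in⁴
Total I = 196.1 in⁴.

I_xx ≈ 200 in⁴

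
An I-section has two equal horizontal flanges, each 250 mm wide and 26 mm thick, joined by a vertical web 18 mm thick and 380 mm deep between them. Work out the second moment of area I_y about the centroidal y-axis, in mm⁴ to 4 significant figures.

I_y ≈ 6.789 × 10⁷ mm⁴

Break the section into simple shapes (no overlaps), measuring from the bottom-left corner of the bounding box.
Bottom flange: 250 × 26, A = 6 500 mm², x = 125 mm, Ī = 33 854 167 mm⁴.
Web: 18 × 380, A = 6 840 mm², x = 125 mm, Ī = 184 680 mm⁴.
Top flange: 250 × 26, A = 6 500 mm², x = 125 mm, Ī = 33 854 167 mm⁴.
By symmetry the centroid is at mid-width, x̄ = 125 mm.
All pieces are centred on the centroidal y-axis, so I = ΣĪ = 67 893 013 mm⁴.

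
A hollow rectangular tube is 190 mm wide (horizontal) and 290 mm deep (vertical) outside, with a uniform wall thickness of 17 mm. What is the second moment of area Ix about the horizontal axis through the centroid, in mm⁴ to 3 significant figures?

Split into non-overlapping primitives; take the origin at the lower-left of the bounding box.
Outer rectangle: 190 × 290, A = 55 100 mm², y = 145 mm, Ī = 386 159 167 mm⁴.
Inner void (subtracted): 156 × 256, A = 39 936 mm², y = 145 mm, Ī = 218 103 808 mm⁴.
By symmetry the centroid is at mid-height, ȳ = 145 mm.
All pieces are centred on the horizontal axis through the centroid, so I = ΣĪ (holes subtracted) = 168 055 359 mm⁴.

Ix ≈ 1.68 × 10⁸ mm⁴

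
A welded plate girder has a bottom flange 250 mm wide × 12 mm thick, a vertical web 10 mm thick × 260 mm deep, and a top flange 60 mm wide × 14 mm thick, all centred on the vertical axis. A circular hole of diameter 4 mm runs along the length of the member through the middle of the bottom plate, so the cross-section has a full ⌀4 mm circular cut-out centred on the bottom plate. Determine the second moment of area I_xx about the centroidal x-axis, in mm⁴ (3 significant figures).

I_xx ≈ 7.25 × 10⁷ mm⁴

Split into non-overlapping primitives; take the origin at the lower-left of the bounding box.
Bottom plate: 250 × 12, A = 3 000 mm², y = 6 mm, Ī = 36 000 mm⁴.
Web plate: 10 × 260, A = 2 600 mm², y = 142 mm, Ī = 14 646 667 mm⁴.
Top plate: 60 × 14, A = 840 mm², y = 279 mm, Ī = 13 720 mm⁴.
Hole (subtracted): ⌀4, A = 12.566 mm², y = 6 mm, Ī = 12.566 mm⁴.
Centroid: ȳ = ΣA·y / ΣA = 96.692 mm.
Transfer each piece to the centroidal x-axis using Ī + A·d² with d = y − 96.692:
  bottom plate: d = -90.692 mm → contributes +24 711 387 mm⁴
  web plate: d = 45.308 mm → contributes +19 983 868 mm⁴
  top plate: d = 182.31 mm → contributes +27 931 982 mm⁴
  hole: d = -90.692 mm → contributes −103 373 mm⁴
Total I = 72 523 864 mm⁴.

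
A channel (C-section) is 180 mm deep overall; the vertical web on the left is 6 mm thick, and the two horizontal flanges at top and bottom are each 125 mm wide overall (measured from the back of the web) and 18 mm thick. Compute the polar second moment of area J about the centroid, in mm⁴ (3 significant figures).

J ≈ 3.96 × 10⁷ mm⁴

Break the section into simple shapes (no overlaps), measuring from the bottom-left corner of the bounding box.
Web: 6 × 180, A = 1 080 mm², y = 90 mm, Ī = 2 916 000 mm⁴.
Top flange (beyond web): 119 × 18, A = 2 142 mm², y = 171 mm, Ī = 57 834 mm⁴.
Bottom flange (beyond web): 119 × 18, A = 2 142 mm², y = 9 mm, Ī = 57 834 mm⁴.
By symmetry the centroid is at mid-height, ȳ = 90 mm.
Transfer each piece to the centroidal x-axis using Ī + A·d² with d = y − 90:
  web: d = 0 mm → contributes +2 916 000 mm⁴
  top flange (beyond web): d = 81 mm → contributes +14 111 496 mm⁴
  bottom flange (beyond web): d = -81 mm → contributes +14 111 496 mm⁴
Total I = 31 138 992 mm⁴.
For the y-axis: x̄ = 52.916 mm.
Repeating about the centroidal y-axis gives I_y = 8 428 054 mm⁴.
Polar second moment: J = I_x + I_y = 39 567 046 mm⁴.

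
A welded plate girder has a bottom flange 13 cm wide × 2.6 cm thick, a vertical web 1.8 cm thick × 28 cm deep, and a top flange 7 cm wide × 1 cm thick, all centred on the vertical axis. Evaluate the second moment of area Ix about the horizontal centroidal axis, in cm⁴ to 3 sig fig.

Split into non-overlapping primitives; take the origin at the lower-left of the bounding box.
Bottom plate: 13 × 2.6, A = 33.8 cm², y = 1.3 cm, Ī = 19.041 cm⁴.
Web plate: 1.8 × 28, A = 50.4 cm², y = 16.6 cm, Ī = 3292.8 cm⁴.
Top plate: 7 × 1, A = 7 cm², y = 31.1 cm, Ī = 0.58333 cm⁴.
Centroid: ȳ = ΣA·y / ΣA = 12.043 cm.
Transfer each piece to the horizontal centroidal axis using Ī + A·d² with d = y − 12.043:
  bottom plate: d = -10.743 cm → contributes +3919.6 cm⁴
  web plate: d = 4.5575 cm → contributes +4339.6 cm⁴
  top plate: d = 19.057 cm → contributes +2542.9 cm⁴
Total I = 10 802 cm⁴.

Ix ≈ 1.08 × 10⁴ cm⁴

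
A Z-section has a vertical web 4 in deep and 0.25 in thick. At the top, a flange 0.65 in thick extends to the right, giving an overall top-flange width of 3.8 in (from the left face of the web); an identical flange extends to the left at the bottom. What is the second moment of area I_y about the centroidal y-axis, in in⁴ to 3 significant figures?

I_y ≈ 21.5 in⁴

Break the section into simple shapes (no overlaps), measuring from the bottom-left corner of the bounding box.
Web: 0.25 × 4, A = 1 in², x = 3.675 in, Ī = 0.0052083 in⁴.
Top flange (beyond web): 3.55 × 0.65, A = 2.3075 in², x = 5.575 in, Ī = 2.4234 in⁴.
Bottom flange (beyond web): 3.55 × 0.65, A = 2.3075 in², x = 1.775 in, Ī = 2.4234 in⁴.
Centroid: x̄ = ΣA·x / ΣA = 3.675 in.
Transfer each piece to the centroidal y-axis using Ī + A·d² with d = x − 3.675:
  web: d = 0 in → contributes +0.0052083 in⁴
  top flange (beyond web): d = 1.9 in → contributes +10.753 in⁴
  bottom flange (beyond web): d = -1.9 in → contributes +10.753 in⁴
Total I = 21.512 in⁴.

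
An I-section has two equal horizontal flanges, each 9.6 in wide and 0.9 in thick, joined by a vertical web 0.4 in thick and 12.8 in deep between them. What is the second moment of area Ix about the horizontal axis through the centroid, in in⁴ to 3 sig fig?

Break the section into simple shapes (no overlaps), measuring from the bottom-left corner of the bounding box.
Bottom flange: 9.6 × 0.9, A = 8.64 in², y = 0.45 in, Ī = 0.5832 in⁴.
Web: 0.4 × 12.8, A = 5.12 in², y = 7.3 in, Ī = 69.905 in⁴.
Top flange: 9.6 × 0.9, A = 8.64 in², y = 14.15 in, Ī = 0.5832 in⁴.
By symmetry the centroid is at mid-height, ȳ = 7.3 in.
Transfer each piece to the horizontal axis through the centroid using Ī + A·d² with d = y − 7.3:
  bottom flange: d = -6.85 in → contributes +405.99 in⁴
  web: d = 0 in → contributes +69.905 in⁴
  top flange: d = 6.85 in → contributes +405.99 in⁴
Total I = 881.89 in⁴.

Ix ≈ 882 in⁴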